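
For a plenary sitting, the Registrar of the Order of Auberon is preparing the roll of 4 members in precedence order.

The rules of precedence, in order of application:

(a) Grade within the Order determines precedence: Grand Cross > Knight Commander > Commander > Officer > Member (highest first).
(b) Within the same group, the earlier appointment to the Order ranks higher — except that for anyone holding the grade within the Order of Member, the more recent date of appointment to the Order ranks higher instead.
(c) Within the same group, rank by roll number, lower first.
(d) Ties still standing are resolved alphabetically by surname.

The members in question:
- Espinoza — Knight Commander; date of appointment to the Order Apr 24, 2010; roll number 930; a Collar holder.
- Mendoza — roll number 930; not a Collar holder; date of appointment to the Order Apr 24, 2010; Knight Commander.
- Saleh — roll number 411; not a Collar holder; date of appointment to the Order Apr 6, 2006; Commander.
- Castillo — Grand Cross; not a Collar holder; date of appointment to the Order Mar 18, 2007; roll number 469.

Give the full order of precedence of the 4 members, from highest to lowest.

By grade within the Order: Castillo (Grand Cross); then Espinoza and Mendoza (Knight Commander); then Saleh (Commander).
Espinoza and Mendoza both have date of appointment to the Order Apr 24, 2010, so the next rule applies.
Espinoza and Mendoza both have roll number 930, so the next rule applies.
Among Espinoza and Mendoza, alphabetically by surname: Espinoza before Mendoza.
Full order: Castillo, Espinoza, Mendoza, Saleh.

Castillo, Espinoza, Mendoza, Saleh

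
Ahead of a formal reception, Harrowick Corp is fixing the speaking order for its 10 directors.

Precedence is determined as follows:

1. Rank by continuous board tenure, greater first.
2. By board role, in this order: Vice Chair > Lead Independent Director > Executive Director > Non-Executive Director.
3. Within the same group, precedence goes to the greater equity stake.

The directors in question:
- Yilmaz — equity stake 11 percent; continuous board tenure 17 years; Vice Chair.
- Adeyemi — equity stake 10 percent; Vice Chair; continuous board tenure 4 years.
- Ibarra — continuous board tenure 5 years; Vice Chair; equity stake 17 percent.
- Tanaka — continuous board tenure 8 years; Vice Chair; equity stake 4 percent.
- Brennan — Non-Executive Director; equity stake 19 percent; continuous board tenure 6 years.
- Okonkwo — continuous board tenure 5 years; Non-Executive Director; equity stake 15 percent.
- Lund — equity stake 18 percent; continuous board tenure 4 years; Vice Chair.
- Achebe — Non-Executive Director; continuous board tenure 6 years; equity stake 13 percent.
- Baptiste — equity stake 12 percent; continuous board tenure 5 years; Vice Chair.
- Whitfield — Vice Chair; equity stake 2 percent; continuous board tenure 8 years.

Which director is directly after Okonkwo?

Lund

By continuous board tenure (higher first): Yilmaz (17 years); then Tanaka and Whitfield (both 8 years); then Brennan and Achebe (both 6 years); then Ibarra, Baptiste and Okonkwo (each 5 years); then Lund and Adeyemi (both 4 years).
Tanaka and Whitfield are each Vice Chair, so the next rule applies.
Among Tanaka and Whitfield, by equity stake (higher first): Tanaka (4 percent) before Whitfield (2 percent).
Brennan and Achebe are each Non-Executive Director, so the next rule applies.
Among Brennan and Achebe, by equity stake (higher first): Brennan (19 percent) before Achebe (13 percent).
Among Ibarra, Baptiste and Okonkwo, by board role: Ibarra and Baptiste (Vice Chair) before Okonkwo (Non-Executive Director).
Among Ibarra and Baptiste, by equity stake (higher first): Ibarra (17 percent) before Baptiste (12 percent).
Lund and Adeyemi are each Vice Chair, so the next rule applies.
Among Lund and Adeyemi, by equity stake (higher first): Lund (18 percent) before Adeyemi (10 percent).
Order: Yilmaz, Tanaka, Whitfield, Brennan, Achebe, Ibarra, Baptiste, Okonkwo, Lund, Adeyemi.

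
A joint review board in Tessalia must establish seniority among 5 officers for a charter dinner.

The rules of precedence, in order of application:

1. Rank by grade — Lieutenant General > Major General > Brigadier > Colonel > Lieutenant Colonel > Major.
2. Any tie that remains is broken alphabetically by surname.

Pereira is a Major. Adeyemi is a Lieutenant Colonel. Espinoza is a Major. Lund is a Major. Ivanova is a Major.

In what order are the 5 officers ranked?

By grade: Adeyemi (Lieutenant Colonel); then Espinoza, Ivanova, Lund and Pereira (Major).
Among Espinoza, Ivanova, Lund and Pereira, alphabetically by surname: Espinoza before Ivanova before Lund before Pereira.
Full order: Adeyemi, Espinoza, Ivanova, Lund, Pereira.

Adeyemi, Espinoza, Ivanova, Lund, Pereira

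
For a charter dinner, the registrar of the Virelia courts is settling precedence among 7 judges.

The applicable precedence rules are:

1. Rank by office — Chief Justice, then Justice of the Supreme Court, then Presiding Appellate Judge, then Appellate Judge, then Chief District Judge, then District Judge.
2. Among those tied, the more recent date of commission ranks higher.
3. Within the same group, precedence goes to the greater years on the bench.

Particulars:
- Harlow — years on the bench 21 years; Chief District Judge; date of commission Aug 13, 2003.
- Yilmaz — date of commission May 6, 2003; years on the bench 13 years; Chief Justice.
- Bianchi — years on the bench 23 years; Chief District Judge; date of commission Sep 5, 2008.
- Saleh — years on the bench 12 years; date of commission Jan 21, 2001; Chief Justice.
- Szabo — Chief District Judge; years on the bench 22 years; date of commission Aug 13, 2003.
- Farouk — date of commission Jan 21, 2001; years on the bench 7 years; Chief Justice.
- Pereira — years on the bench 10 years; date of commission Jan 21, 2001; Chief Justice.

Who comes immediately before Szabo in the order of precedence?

Bianchi

By office: Yilmaz, Saleh, Pereira and Farouk (Chief Justice); then Bianchi, Szabo and Harlow (Chief District Judge).
Among Yilmaz, Saleh, Pereira and Farouk, by date of commission (later first): Yilmaz (May 6, 2003) before Saleh, Pereira and Farouk (Jan 21, 2001).
Among Saleh, Pereira and Farouk, by years on the bench (higher first): Saleh (12 years) before Pereira (10 years) before Farouk (7 years).
Among Bianchi, Szabo and Harlow, by date of commission (later first): Bianchi (Sep 5, 2008) before Szabo and Harlow (Aug 13, 2003).
Among Szabo and Harlow, by years on the bench (higher first): Szabo (22 years) before Harlow (21 years).
Order: Yilmaz, Saleh, Pereira, Farouk, Bianchi, Szabo, Harlow.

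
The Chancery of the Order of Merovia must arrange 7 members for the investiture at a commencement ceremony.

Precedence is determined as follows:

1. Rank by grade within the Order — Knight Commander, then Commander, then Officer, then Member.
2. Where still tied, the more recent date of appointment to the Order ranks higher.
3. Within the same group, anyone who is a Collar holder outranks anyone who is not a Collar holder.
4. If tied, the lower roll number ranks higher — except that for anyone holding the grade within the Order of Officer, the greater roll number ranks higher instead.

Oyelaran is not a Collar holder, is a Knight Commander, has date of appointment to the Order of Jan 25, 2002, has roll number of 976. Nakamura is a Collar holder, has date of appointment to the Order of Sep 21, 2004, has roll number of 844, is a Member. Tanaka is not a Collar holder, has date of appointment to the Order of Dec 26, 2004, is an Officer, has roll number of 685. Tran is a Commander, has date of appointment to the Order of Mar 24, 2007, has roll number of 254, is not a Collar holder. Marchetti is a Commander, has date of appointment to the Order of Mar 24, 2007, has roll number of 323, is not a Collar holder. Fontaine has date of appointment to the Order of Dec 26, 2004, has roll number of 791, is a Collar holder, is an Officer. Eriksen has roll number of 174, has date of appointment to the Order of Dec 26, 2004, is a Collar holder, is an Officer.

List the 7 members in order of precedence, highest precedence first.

Oyelaran, Tran, Marchetti, Fontaine, Eriksen, Tanaka, Nakamura

By grade within the Order: Oyelaran (Knight Commander); then Tran and Marchetti (Commander); then Fontaine, Eriksen and Tanaka (Officer); then Nakamura (Member).
Tran and Marchetti both have date of appointment to the Order Mar 24, 2007, so the next rule applies.
Tran and Marchetti are each not a Collar holder, so the next rule applies.
Among Tran and Marchetti, by roll number (lower first): Tran (254) before Marchetti (323).
Fontaine, Eriksen and Tanaka all have date of appointment to the Order Dec 26, 2004, so the next rule applies.
Among Fontaine, Eriksen and Tanaka, a Collar holder before not a Collar holder: Fontaine and Eriksen (a Collar holder) before Tanaka (not a Collar holder).
Among Fontaine and Eriksen, by roll number (higher first) (reversed rule for this group): Fontaine (791) before Eriksen (174).
Full order: Oyelaran, Tran, Marchetti, Fontaine, Eriksen, Tanaka, Nakamura.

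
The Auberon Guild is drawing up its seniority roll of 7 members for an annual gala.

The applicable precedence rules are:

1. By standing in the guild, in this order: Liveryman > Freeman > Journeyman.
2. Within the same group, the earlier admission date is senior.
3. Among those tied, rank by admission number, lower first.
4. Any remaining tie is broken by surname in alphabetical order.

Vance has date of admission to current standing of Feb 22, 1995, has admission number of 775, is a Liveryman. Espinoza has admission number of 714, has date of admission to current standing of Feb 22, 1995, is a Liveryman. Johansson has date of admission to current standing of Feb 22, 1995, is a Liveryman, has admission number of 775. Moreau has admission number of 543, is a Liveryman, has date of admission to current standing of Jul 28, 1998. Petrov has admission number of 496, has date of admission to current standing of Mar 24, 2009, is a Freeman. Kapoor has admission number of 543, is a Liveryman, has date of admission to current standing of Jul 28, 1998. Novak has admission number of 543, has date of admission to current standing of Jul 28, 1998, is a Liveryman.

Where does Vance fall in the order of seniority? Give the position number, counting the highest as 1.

By standing in the guild: Espinoza, Johansson, Vance, Kapoor, Moreau and Novak (Liveryman); then Petrov (Freeman).
Among Espinoza, Johansson, Vance, Kapoor, Moreau and Novak, by date of admission to current standing (earlier first): Espinoza, Johansson and Vance (Feb 22, 1995) before Kapoor, Moreau and Novak (Jul 28, 1998).
Among Espinoza, Johansson and Vance, by admission number (lower first): Espinoza (714) before Johansson and Vance (775).
Among Johansson and Vance, alphabetically by surname: Johansson before Vance.
Kapoor, Moreau and Novak all have admission number 543, so the next rule applies.
Among Kapoor, Moreau and Novak, alphabetically by surname: Kapoor before Moreau before Novak.
Order: Espinoza, Johansson, Vance, Kapoor, Moreau, Novak, Petrov. So position 3.

3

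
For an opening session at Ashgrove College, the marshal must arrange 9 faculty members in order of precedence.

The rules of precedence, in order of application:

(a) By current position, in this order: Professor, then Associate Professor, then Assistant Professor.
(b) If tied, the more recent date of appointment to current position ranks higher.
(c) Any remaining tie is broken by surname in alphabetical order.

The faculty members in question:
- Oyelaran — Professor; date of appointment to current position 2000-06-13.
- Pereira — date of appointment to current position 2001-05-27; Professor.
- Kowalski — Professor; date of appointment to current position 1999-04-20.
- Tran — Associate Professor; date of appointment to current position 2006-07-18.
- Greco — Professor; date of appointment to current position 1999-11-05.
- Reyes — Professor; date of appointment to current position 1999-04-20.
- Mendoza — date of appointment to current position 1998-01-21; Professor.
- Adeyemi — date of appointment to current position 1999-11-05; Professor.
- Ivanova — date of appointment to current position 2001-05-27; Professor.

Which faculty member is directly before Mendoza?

By current position: Ivanova, Pereira, Oyelaran, Adeyemi, Greco, Kowalski, Reyes and Mendoza (Professor); then Tran (Associate Professor).
Among Ivanova, Pereira, Oyelaran, Adeyemi, Greco, Kowalski, Reyes and Mendoza, by date of appointment to current position (later first): Ivanova and Pereira (2001-05-27) before Oyelaran (2000-06-13) before Adeyemi and Greco (1999-11-05) before Kowalski and Reyes (1999-04-20) before Mendoza (1998-01-21).
Among Ivanova and Pereira, alphabetically by surname: Ivanova before Pereira.
Among Adeyemi and Greco, alphabetically by surname: Adeyemi before Greco.
Among Kowalski and Reyes, alphabetically by surname: Kowalski before Reyes.
Order: Ivanova, Pereira, Oyelaran, Adeyemi, Greco, Kowalski, Reyes, Mendoza, Tran.

Reyes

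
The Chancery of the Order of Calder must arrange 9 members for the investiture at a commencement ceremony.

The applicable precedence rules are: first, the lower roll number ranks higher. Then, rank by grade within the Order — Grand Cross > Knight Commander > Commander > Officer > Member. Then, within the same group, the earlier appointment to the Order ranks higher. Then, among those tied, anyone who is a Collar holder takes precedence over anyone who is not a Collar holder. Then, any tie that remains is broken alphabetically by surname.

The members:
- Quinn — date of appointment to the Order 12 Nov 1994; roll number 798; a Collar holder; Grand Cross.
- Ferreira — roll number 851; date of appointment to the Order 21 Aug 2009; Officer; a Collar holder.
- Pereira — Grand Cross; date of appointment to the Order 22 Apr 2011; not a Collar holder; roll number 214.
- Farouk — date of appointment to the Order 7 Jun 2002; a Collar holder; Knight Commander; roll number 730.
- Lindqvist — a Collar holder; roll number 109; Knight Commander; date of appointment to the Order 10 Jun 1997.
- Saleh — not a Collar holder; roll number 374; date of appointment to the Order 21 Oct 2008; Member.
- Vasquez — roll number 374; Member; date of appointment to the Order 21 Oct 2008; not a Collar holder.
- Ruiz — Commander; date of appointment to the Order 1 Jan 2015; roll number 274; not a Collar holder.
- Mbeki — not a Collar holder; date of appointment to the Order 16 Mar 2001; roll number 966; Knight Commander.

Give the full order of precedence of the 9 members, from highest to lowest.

By roll number (lower first): Lindqvist (109); then Pereira (214); then Ruiz (274); then Saleh and Vasquez (both 374); then Farouk (730); then Quinn (798); then Ferreira (851); then Mbeki (966).
Saleh and Vasquez are each Member, so the next rule applies.
Saleh and Vasquez both have date of appointment to the Order 21 Oct 2008, so the next rule applies.
Saleh and Vasquez are each not a Collar holder, so the next rule applies.
Among Saleh and Vasquez, alphabetically by surname: Saleh before Vasquez.
Full order: Lindqvist, Pereira, Ruiz, Saleh, Vasquez, Farouk, Quinn, Ferreira, Mbeki.

Lindqvist, Pereira, Ruiz, Saleh, Vasquez, Farouk, Quinn, Ferreira, Mbeki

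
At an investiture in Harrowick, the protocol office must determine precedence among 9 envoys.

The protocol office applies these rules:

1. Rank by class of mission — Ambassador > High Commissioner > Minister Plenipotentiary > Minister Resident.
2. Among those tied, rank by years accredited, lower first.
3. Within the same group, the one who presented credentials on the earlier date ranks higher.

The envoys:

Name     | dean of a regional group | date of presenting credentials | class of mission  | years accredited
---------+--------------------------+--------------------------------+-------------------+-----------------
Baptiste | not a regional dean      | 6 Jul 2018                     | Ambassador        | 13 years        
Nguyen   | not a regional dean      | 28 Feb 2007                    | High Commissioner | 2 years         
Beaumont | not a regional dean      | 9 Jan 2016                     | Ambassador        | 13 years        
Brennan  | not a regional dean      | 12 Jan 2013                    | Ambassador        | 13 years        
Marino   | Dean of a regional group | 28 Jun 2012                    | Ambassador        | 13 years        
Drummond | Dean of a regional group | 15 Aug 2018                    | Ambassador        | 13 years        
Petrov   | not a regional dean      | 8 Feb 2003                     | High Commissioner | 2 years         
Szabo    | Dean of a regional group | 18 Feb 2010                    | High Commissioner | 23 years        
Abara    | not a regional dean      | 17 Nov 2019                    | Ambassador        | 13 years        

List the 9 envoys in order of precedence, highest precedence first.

By class of mission: Marino, Brennan, Beaumont, Baptiste, Drummond and Abara (Ambassador); then Petrov, Nguyen and Szabo (High Commissioner).
Marino, Brennan, Beaumont, Baptiste, Drummond and Abara all have years accredited 13 years, so the next rule applies.
Among Marino, Brennan, Beaumont, Baptiste, Drummond and Abara, by date of presenting credentials (earlier first): Marino (28 Jun 2012) before Brennan (12 Jan 2013) before Beaumont (9 Jan 2016) before Baptiste (6 Jul 2018) before Drummond (15 Aug 2018) before Abara (17 Nov 2019).
Among Petrov, Nguyen and Szabo, by years accredited (lower first): Petrov and Nguyen (2 years) before Szabo (23 years).
Among Petrov and Nguyen, by date of presenting credentials (earlier first): Petrov (8 Feb 2003) before Nguyen (28 Feb 2007).
Full order: Marino, Brennan, Beaumont, Baptiste, Drummond, Abara, Petrov, Nguyen, Szabo.

Marino, Brennan, Beaumont, Baptiste, Drummond, Abara, Petrov, Nguyen, Szabo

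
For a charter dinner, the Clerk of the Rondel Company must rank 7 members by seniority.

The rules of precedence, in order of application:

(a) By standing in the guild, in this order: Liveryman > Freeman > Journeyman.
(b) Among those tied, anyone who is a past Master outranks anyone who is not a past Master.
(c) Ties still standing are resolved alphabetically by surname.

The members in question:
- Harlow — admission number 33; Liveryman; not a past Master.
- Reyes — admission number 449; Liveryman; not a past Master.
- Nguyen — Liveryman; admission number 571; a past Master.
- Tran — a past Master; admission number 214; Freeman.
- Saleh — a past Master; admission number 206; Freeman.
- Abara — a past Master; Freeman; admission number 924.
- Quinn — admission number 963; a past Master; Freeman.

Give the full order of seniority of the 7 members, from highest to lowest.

By standing in the guild: Nguyen, Harlow and Reyes (Liveryman); then Abara, Quinn, Saleh and Tran (Freeman).
Among Nguyen, Harlow and Reyes, a past Master before not a past Master: Nguyen (a past Master) before Harlow and Reyes (not a past Master).
Among Harlow and Reyes, alphabetically by surname: Harlow before Reyes.
Abara, Quinn, Saleh and Tran are each a past Master, so the next rule applies.
Among Abara, Quinn, Saleh and Tran, alphabetically by surname: Abara before Quinn before Saleh before Tran.
Full order: Nguyen, Harlow, Reyes, Abara, Quinn, Saleh, Tran.

Nguyen, Harlow, Reyes, Abara, Quinn, Saleh, Tran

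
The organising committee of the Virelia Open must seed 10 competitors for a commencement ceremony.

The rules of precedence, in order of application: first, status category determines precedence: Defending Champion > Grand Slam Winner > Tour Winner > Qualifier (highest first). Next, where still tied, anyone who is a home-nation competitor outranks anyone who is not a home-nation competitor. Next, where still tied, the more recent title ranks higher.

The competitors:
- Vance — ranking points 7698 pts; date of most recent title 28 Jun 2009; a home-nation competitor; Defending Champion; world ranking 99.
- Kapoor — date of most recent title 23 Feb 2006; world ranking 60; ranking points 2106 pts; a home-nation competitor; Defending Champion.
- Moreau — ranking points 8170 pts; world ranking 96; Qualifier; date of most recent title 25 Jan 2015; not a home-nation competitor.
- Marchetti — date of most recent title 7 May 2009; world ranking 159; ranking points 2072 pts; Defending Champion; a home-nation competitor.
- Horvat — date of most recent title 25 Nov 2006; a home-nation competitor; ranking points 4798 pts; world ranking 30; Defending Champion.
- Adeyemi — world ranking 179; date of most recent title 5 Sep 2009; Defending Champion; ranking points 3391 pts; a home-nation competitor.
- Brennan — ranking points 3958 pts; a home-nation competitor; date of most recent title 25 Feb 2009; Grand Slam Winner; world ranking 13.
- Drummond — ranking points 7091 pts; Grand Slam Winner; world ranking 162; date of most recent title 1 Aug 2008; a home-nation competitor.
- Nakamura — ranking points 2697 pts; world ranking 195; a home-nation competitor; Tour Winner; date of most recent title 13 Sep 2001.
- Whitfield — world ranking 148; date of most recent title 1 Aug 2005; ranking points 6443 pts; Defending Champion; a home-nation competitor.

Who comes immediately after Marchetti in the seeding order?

By status category: Adeyemi, Vance, Marchetti, Horvat, Kapoor and Whitfield (Defending Champion); then Brennan and Drummond (Grand Slam Winner); then Nakamura (Tour Winner); then Moreau (Qualifier).
Adeyemi, Vance, Marchetti, Horvat, Kapoor and Whitfield are each a home-nation competitor, so the next rule applies.
Among Adeyemi, Vance, Marchetti, Horvat, Kapoor and Whitfield, by date of most recent title (later first): Adeyemi (5 Sep 2009) before Vance (28 Jun 2009) before Marchetti (7 May 2009) before Horvat (25 Nov 2006) before Kapoor (23 Feb 2006) before Whitfield (1 Aug 2005).
Brennan and Drummond are each a home-nation competitor, so the next rule applies.
Among Brennan and Drummond, by date of most recent title (later first): Brennan (25 Feb 2009) before Drummond (1 Aug 2008).
Order: Adeyemi, Vance, Marchetti, Horvat, Kapoor, Whitfield, Brennan, Drummond, Nakamura, Moreau.

Horvat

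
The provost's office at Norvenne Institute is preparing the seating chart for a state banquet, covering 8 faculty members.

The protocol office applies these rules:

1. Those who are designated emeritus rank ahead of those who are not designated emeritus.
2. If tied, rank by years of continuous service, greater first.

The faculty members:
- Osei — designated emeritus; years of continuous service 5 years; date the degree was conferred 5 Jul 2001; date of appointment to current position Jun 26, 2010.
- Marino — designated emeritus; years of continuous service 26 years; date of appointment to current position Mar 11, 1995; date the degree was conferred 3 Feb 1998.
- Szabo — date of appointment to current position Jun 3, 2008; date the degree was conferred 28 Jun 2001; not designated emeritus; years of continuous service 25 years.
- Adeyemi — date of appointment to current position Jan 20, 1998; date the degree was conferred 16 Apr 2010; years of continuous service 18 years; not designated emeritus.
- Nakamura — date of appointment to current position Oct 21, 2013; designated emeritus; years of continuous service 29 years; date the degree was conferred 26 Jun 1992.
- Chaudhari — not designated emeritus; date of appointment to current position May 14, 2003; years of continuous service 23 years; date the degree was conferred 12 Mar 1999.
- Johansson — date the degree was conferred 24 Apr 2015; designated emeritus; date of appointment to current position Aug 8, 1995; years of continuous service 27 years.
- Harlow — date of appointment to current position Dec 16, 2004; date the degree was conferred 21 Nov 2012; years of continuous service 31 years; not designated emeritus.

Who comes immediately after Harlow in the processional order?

By the first rule: Nakamura, Johansson, Marino and Osei (each designated emeritus); then Harlow, Szabo, Chaudhari and Adeyemi (each not designated emeritus).
Among Nakamura, Johansson, Marino and Osei, by years of continuous service (higher first): Nakamura (29 years) before Johansson (27 years) before Marino (26 years) before Osei (5 years).
Among Harlow, Szabo, Chaudhari and Adeyemi, by years of continuous service (higher first): Harlow (31 years) before Szabo (25 years) before Chaudhari (23 years) before Adeyemi (18 years).
Order: Nakamura, Johansson, Marino, Osei, Harlow, Szabo, Chaudhari, Adeyemi.

Szabo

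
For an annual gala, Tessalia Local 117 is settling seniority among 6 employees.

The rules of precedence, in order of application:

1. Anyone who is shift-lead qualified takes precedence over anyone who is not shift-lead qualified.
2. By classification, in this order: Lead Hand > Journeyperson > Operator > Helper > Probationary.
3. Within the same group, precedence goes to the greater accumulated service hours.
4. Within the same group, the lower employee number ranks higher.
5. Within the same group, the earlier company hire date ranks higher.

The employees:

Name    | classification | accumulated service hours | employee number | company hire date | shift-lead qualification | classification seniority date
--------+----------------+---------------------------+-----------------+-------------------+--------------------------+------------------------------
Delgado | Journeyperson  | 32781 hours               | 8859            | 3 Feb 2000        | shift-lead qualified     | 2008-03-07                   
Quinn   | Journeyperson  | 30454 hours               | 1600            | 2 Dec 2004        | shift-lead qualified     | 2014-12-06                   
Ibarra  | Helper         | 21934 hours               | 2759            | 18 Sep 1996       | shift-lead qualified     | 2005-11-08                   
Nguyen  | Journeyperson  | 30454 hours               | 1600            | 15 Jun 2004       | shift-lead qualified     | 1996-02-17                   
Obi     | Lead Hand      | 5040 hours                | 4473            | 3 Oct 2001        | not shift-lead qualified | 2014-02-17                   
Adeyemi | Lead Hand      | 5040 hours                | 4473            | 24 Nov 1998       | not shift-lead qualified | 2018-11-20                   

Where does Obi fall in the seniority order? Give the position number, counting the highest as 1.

6

By the first rule: Delgado, Nguyen, Quinn and Ibarra (each shift-lead qualified); then Adeyemi and Obi (both not shift-lead qualified).
Among Delgado, Nguyen, Quinn and Ibarra, by classification: Delgado, Nguyen and Quinn (Journeyperson) before Ibarra (Helper).
Among Delgado, Nguyen and Quinn, by accumulated service hours (higher first): Delgado (32781 hours) before Nguyen and Quinn (30454 hours).
Nguyen and Quinn both have employee number 1600, so the next rule applies.
Among Nguyen and Quinn, by company hire date (earlier first): Nguyen (15 Jun 2004) before Quinn (2 Dec 2004).
Adeyemi and Obi are each Lead Hand, so the next rule applies.
Adeyemi and Obi both have accumulated service hours 5040 hours, so the next rule applies.
Adeyemi and Obi both have employee number 4473, so the next rule applies.
Among Adeyemi and Obi, by company hire date (earlier first): Adeyemi (24 Nov 1998) before Obi (3 Oct 2001).
Order: Delgado, Nguyen, Quinn, Ibarra, Adeyemi, Obi. So position 6.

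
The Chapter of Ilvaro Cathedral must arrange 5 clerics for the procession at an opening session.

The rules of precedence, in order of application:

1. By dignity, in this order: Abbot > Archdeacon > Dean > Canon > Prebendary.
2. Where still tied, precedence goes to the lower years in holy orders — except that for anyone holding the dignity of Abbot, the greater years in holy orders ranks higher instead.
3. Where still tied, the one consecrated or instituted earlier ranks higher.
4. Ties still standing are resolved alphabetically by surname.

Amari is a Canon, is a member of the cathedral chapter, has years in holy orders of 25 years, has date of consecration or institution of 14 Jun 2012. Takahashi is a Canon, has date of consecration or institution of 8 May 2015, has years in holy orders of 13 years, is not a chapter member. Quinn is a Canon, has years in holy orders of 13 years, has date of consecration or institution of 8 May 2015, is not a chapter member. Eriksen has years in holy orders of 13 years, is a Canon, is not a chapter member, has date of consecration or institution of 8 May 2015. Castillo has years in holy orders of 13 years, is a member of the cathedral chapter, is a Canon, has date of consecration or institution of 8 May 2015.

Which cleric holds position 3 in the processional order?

By dignity: Castillo, Eriksen, Quinn, Takahashi and Amari (Canon).
Among Castillo, Eriksen, Quinn, Takahashi and Amari, by years in holy orders (lower first): Castillo, Eriksen, Quinn and Takahashi (13 years) before Amari (25 years).
Castillo, Eriksen, Quinn and Takahashi all have date of consecration or institution 8 May 2015, so the next rule applies.
Among Castillo, Eriksen, Quinn and Takahashi, alphabetically by surname: Castillo before Eriksen before Quinn before Takahashi.
Order: Castillo, Eriksen, Quinn, Takahashi, Amari.

Quinn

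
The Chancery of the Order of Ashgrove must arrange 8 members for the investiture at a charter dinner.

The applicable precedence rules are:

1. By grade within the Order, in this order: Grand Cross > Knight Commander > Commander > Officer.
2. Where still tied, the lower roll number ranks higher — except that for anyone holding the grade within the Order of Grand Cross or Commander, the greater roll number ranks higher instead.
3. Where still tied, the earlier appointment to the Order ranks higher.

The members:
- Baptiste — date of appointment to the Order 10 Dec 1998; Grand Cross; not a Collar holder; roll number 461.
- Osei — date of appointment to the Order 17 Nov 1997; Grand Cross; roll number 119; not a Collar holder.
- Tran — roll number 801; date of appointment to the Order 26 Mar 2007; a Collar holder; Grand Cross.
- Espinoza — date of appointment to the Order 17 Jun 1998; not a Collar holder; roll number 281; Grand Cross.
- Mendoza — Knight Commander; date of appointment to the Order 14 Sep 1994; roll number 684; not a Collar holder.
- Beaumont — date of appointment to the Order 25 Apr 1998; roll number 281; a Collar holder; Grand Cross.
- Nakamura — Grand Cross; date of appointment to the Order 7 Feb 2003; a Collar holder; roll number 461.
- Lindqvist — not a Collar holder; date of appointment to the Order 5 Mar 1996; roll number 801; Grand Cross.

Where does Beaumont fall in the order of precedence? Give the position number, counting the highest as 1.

By grade within the Order: Lindqvist, Tran, Baptiste, Nakamura, Beaumont, Espinoza and Osei (Grand Cross); then Mendoza (Knight Commander).
Among Lindqvist, Tran, Baptiste, Nakamura, Beaumont, Espinoza and Osei, by roll number (higher first) (reversed rule for this group): Lindqvist and Tran (801) before Baptiste and Nakamura (461) before Beaumont and Espinoza (281) before Osei (119).
Among Lindqvist and Tran, by date of appointment to the Order (earlier first): Lindqvist (5 Mar 1996) before Tran (26 Mar 2007).
Among Baptiste and Nakamura, by date of appointment to the Order (earlier first): Baptiste (10 Dec 1998) before Nakamura (7 Feb 2003).
Among Beaumont and Espinoza, by date of appointment to the Order (earlier first): Beaumont (25 Apr 1998) before Espinoza (17 Jun 1998).
Order: Lindqvist, Tran, Baptiste, Nakamura, Beaumont, Espinoza, Osei, Mendoza. So position 5.

5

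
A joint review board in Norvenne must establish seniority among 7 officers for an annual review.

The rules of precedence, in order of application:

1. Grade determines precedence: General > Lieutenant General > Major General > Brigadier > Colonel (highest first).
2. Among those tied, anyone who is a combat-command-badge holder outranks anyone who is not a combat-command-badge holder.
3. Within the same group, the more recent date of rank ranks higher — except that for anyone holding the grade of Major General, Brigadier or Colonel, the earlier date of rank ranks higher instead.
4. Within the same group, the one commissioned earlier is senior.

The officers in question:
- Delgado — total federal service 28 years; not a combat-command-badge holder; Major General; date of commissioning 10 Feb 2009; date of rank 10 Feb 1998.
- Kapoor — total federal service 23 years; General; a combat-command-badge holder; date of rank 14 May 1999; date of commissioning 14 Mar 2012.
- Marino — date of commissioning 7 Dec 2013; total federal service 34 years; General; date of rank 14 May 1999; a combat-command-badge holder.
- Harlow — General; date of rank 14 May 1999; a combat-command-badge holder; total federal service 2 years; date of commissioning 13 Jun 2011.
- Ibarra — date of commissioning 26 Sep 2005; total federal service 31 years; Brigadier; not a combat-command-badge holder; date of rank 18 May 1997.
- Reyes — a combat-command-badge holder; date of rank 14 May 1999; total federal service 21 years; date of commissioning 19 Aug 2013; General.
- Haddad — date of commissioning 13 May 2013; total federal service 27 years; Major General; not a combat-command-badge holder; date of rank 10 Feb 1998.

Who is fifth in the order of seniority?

Delgado

By grade: Harlow, Kapoor, Reyes and Marino (General); then Delgado and Haddad (Major General); then Ibarra (Brigadier).
Harlow, Kapoor, Reyes and Marino are each a combat-command-badge holder, so the next rule applies.
Harlow, Kapoor, Reyes and Marino all have date of rank 14 May 1999, so the next rule applies.
Among Harlow, Kapoor, Reyes and Marino, by date of commissioning (earlier first): Harlow (13 Jun 2011) before Kapoor (14 Mar 2012) before Reyes (19 Aug 2013) before Marino (7 Dec 2013).
Delgado and Haddad are each not a combat-command-badge holder, so the next rule applies.
Delgado and Haddad both have date of rank 10 Feb 1998, so the next rule applies.
Among Delgado and Haddad, by date of commissioning (earlier first): Delgado (10 Feb 2009) before Haddad (13 May 2013).
Order: Harlow, Kapoor, Reyes, Marino, Delgado, Haddad, Ibarra.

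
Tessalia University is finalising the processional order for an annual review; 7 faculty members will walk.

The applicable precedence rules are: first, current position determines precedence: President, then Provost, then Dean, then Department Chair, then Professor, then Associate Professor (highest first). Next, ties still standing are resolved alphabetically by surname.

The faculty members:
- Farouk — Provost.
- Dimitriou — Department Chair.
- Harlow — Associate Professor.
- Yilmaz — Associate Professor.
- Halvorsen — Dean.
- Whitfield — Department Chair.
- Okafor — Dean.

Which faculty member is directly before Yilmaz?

Harlow

By current position: Farouk (Provost); then Halvorsen and Okafor (Dean); then Dimitriou and Whitfield (Department Chair); then Harlow and Yilmaz (Associate Professor).
Among Halvorsen and Okafor, alphabetically by surname: Halvorsen before Okafor.
Among Dimitriou and Whitfield, alphabetically by surname: Dimitriou before Whitfield.
Among Harlow and Yilmaz, alphabetically by surname: Harlow before Yilmaz.
Order: Farouk, Halvorsen, Okafor, Dimitriou, Whitfield, Harlow, Yilmaz.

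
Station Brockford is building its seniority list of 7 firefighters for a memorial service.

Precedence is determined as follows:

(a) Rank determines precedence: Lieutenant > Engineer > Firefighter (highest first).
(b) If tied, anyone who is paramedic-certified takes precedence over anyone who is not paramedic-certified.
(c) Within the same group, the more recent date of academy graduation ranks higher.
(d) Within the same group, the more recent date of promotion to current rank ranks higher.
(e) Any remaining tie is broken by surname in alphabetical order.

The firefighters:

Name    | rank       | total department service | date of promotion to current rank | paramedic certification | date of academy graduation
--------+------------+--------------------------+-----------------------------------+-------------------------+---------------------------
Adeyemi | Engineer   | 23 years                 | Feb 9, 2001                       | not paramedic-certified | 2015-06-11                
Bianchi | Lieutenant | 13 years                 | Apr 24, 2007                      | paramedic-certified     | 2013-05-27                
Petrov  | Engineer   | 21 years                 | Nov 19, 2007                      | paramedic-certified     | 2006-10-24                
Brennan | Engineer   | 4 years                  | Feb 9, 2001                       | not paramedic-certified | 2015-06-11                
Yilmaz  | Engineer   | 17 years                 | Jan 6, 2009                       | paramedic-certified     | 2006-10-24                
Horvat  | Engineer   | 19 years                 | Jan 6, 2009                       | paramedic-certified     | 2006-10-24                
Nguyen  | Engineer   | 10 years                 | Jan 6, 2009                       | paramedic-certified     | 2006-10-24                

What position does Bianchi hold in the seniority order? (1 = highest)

1

By rank: Bianchi (Lieutenant); then Horvat, Nguyen, Yilmaz, Petrov, Adeyemi and Brennan (Engineer).
Among Horvat, Nguyen, Yilmaz, Petrov, Adeyemi and Brennan, paramedic-certified before not paramedic-certified: Horvat, Nguyen, Yilmaz and Petrov (paramedic-certified) before Adeyemi and Brennan (not paramedic-certified).
Horvat, Nguyen, Yilmaz and Petrov all have date of academy graduation 2006-10-24, so the next rule applies.
Among Horvat, Nguyen, Yilmaz and Petrov, by date of promotion to current rank (later first): Horvat, Nguyen and Yilmaz (Jan 6, 2009) before Petrov (Nov 19, 2007).
Among Horvat, Nguyen and Yilmaz, alphabetically by surname: Horvat before Nguyen before Yilmaz.
Adeyemi and Brennan both have date of academy graduation 2015-06-11, so the next rule applies.
Adeyemi and Brennan both have date of promotion to current rank Feb 9, 2001, so the next rule applies.
Among Adeyemi and Brennan, alphabetically by surname: Adeyemi before Brennan.
Order: Bianchi, Horvat, Nguyen, Yilmaz, Petrov, Adeyemi, Brennan. So position 1.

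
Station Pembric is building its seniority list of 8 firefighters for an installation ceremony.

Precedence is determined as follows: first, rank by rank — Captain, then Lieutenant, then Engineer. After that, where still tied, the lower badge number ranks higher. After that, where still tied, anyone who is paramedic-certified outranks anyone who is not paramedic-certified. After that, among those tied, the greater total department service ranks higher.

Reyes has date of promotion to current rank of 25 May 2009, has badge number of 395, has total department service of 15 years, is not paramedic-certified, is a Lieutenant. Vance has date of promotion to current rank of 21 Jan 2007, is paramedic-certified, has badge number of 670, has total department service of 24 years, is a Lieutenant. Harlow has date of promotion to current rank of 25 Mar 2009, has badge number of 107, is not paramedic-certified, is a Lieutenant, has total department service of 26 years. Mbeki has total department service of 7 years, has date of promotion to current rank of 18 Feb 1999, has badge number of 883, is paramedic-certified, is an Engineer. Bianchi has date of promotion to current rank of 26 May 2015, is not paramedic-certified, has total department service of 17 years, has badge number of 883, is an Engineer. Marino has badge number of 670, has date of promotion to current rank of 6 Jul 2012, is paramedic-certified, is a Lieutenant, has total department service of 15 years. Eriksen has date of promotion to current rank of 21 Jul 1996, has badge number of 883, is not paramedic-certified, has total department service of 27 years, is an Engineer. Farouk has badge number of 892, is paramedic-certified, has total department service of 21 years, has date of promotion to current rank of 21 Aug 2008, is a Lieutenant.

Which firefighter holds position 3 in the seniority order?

By rank: Harlow, Reyes, Vance, Marino and Farouk (Lieutenant); then Mbeki, Eriksen and Bianchi (Engineer).
Among Harlow, Reyes, Vance, Marino and Farouk, by badge number (lower first): Harlow (107) before Reyes (395) before Vance and Marino (670) before Farouk (892).
Vance and Marino are each paramedic-certified, so the next rule applies.
Among Vance and Marino, by total department service (higher first): Vance (24 years) before Marino (15 years).
Mbeki, Eriksen and Bianchi all have badge number 883, so the next rule applies.
Among Mbeki, Eriksen and Bianchi, paramedic-certified before not paramedic-certified: Mbeki (paramedic-certified) before Eriksen and Bianchi (not paramedic-certified).
Among Eriksen and Bianchi, by total department service (higher first): Eriksen (27 years) before Bianchi (17 years).
Order: Harlow, Reyes, Vance, Marino, Farouk, Mbeki, Eriksen, Bianchi.

Vance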